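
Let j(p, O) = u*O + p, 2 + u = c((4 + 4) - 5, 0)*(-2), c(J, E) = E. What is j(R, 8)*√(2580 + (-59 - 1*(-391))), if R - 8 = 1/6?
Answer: -94*√182/3 ≈ -422.71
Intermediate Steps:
u = -2 (u = -2 + 0*(-2) = -2 + 0 = -2)
R = 49/6 (R = 8 + 1/6 = 8 + ⅙ = 49/6 ≈ 8.1667)
j(p, O) = p - 2*O (j(p, O) = -2*O + p = p - 2*O)
j(R, 8)*√(2580 + (-59 - 1*(-391))) = (49/6 - 2*8)*√(2580 + (-59 - 1*(-391))) = (49/6 - 16)*√(2580 + (-59 + 391)) = -47*√(2580 + 332)/6 = -94*√182/3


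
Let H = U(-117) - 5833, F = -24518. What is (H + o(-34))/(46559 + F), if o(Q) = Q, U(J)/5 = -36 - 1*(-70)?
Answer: -633/2449 ≈ -0.25847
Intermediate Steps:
U(J) = 170 (U(J) = 5*(-36 - 1*(-70)) = 5*(-36 + 70) = 5*34 = 170)
H = -5663 (H = 170 - 5833 = -5663)
(H + o(-34))/(46559 + F) = (-5663 - 34)/(46559 - 24518) = -5697/22041 = -5697*1/22041 = -633/2449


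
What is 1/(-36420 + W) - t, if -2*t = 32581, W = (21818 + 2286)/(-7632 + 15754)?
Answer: 18390801553/1128928 ≈ 16291.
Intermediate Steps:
W = 92/31 (W = 24104/8122 = 24104*(1/8122) = 92/31 ≈ 2.9677)
t = -32581/2 (t = -1/2*32581 = -32581/2 ≈ -16291.)
1/(-36420 + W) - t = 1/(-36420 + 92/31) - 1*(-32581/2) = 1/(-1128928/31) + 32581/2 = -31/1128928 + 32581/2 = 18390801553/1128928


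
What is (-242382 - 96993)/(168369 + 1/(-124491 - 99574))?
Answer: -76042059375/37725599984 ≈ -2.0157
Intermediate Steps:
(-242382 - 96993)/(168369 + 1/(-124491 - 99574)) = -339375/(168369 + 1/(-224065)) = -339375/(168369 - 1/224065) = -339375/37725599984/224065 = -339375*224065/37725599984 = -76042059375/37725599984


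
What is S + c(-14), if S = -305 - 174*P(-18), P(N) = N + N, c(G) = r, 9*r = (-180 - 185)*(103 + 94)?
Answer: -18274/9 ≈ -2030.4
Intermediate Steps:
r = -71905/9 (r = ((-180 - 185)*(103 + 94))/9 = (-365*197)/9 = (⅑)*(-71905) = -71905/9 ≈ -7989.4)
c(G) = -71905/9
P(N) = 2*N
S = 5959 (S = -305 - 348*(-18) = -305 - 174*(-36) = -305 + 6264 = 5959)
S + c(-14) = 5959 - 71905/9 = -18274/9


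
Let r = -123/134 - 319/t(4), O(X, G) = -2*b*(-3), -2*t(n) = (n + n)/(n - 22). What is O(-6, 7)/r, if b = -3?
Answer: 201/16040 ≈ 0.012531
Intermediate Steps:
t(n) = -n/(-22 + n) (t(n) = -(n + n)/(2*(n - 22)) = -2*n/(2*(-22 + n)) = -n/(-22 + n))
O(X, G) = -18 (O(X, G) = -2*(-3)*(-3) = 6*(-3) = -18)
r = -96240/67 (r = -123/134 - 319/((-1*4/(-22 + 4))) = -123*1/134 - 319/((-1*4/(-18))) = -123/134 - 319/((-1*4*(-1/18))) = -123/134 - 319/2/9 = -123/134 - 319*9/2 = -123/134 - 2871/2 = -96240/67 ≈ -1436.4)
O(-6, 7)/r = -18/(-96240/67) = -18*(-67/96240) = 201/16040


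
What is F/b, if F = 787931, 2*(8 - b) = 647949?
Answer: -1575862/647933 ≈ -2.4321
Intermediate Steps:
b = -647933/2 (b = 8 - 1/2*647949 = 8 - 647949/2 = -647933/2 ≈ -3.2397e+5)
F/b = 787931/(-647933/2) = 787931*(-2/647933) = -1575862/647933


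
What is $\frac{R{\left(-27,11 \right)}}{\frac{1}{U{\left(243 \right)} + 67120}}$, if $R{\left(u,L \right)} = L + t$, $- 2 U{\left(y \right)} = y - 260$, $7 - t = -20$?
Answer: $2550883$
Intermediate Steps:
$t = 27$ ($t = 7 - -20 = 7 + 20 = 27$)
$U{\left(y \right)} = 130 - \frac{y}{2}$ ($U{\left(y \right)} = - \frac{y - 260}{2} = - \frac{-260 + y}{2} = 130 - \frac{y}{2}$)
$R{\left(u,L \right)} = 27 + L$ ($R{\left(u,L \right)} = L + 27 = 27 + L$)
$\frac{R{\left(-27,11 \right)}}{\frac{1}{U{\left(243 \right)} + 67120}} = \frac{27 + 11}{\frac{1}{\left(130 - \frac{243}{2}\right) + 67120}} = \frac{38}{\frac{1}{\left(130 - \frac{243}{2}\right) + 67120}} = \frac{38}{\frac{1}{\frac{17}{2} + 67120}} = \frac{38}{\frac{1}{\frac{134257}{2}}} = \frac{38}{\frac{2}{134257}} = 38 \cdot \frac{134257}{2} = 2550883$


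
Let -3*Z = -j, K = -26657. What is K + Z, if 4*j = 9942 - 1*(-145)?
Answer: -309797/12 ≈ -25816.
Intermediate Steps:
j = 10087/4 (j = (9942 - 1*(-145))/4 = (9942 + 145)/4 = (1/4)*10087 = 10087/4 ≈ 2521.8)
Z = 10087/12 (Z = -(-1)*10087/(3*4) = -1/3*(-10087/4) = 10087/12 ≈ 840.58)
K + Z = -26657 + 10087/12 = -309797/12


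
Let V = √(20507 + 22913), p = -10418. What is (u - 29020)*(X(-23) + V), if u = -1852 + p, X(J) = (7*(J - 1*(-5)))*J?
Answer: -119658420 - 82580*√10855 ≈ -1.2826e+8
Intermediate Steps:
X(J) = J*(35 + 7*J) (X(J) = (7*(J + 5))*J = (7*(5 + J))*J = (35 + 7*J)*J = J*(35 + 7*J))
u = -12270 (u = -1852 - 10418 = -12270)
V = 2*√10855 (V = √43420 = 2*√10855 ≈ 208.37)
(u - 29020)*(X(-23) + V) = (-12270 - 29020)*(7*(-23)*(5 - 23) + 2*√10855) = -41290*(7*(-23)*(-18) + 2*√10855) = -41290*(2898 + 2*√10855) = -119658420 - 82580*√10855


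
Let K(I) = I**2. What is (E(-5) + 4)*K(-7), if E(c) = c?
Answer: -49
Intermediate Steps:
(E(-5) + 4)*K(-7) = (-5 + 4)*(-7)**2 = -1*49 = -49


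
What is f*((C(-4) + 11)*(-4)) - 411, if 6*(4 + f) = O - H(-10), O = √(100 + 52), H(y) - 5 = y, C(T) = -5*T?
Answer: -55/3 - 124*√38/3 ≈ -273.13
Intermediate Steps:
H(y) = 5 + y
O = 2*√38 (O = √152 = 2*√38 ≈ 12.329)
f = -19/6 + √38/3 (f = -4 + (2*√38 - (5 - 10))/6 = -4 + (2*√38 - 1*(-5))/6 = -4 + (2*√38 + 5)/6 = -4 + (5 + 2*√38)/6 = -4 + (⅚ + √38/3) = -19/6 + √38/3 ≈ -1.1119)
f*((C(-4) + 11)*(-4)) - 411 = (-19/6 + √38/3)*((-5*(-4) + 11)*(-4)) - 411 = (-19/6 + √38/3)*((20 + 11)*(-4)) - 411 = (-19/6 + √38/3)*(31*(-4)) - 411 = (-19/6 + √38/3)*(-124) - 411 = (1178/3 - 124*√38/3) - 411 = -55/3 - 124*√38/3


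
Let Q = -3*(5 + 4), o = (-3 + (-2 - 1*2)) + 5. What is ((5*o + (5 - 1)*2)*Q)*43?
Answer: 2322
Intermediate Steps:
o = -2 (o = (-3 + (-2 - 2)) + 5 = (-3 - 4) + 5 = -7 + 5 = -2)
Q = -27 (Q = -3*9 = -27)
((5*o + (5 - 1)*2)*Q)*43 = ((5*(-2) + (5 - 1)*2)*(-27))*43 = ((-10 + 4*2)*(-27))*43 = ((-10 + 8)*(-27))*43 = -2*(-27)*43 = 54*43 = 2322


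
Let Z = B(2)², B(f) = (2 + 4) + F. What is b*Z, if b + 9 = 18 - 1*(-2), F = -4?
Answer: 44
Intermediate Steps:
B(f) = 2 (B(f) = (2 + 4) - 4 = 6 - 4 = 2)
b = 11 (b = -9 + (18 - 1*(-2)) = -9 + (18 + 2) = -9 + 20 = 11)
Z = 4 (Z = 2² = 4)
b*Z = 11*4 = 44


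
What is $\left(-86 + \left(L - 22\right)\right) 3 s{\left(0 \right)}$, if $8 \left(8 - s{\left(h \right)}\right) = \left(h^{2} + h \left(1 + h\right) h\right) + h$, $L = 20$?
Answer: $-2112$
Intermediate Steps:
$s{\left(h \right)} = 8 - \frac{h}{8} - \frac{h^{2}}{8} - \frac{h^{2} \left(1 + h\right)}{8}$ ($s{\left(h \right)} = 8 - \frac{\left(h^{2} + h \left(1 + h\right) h\right) + h}{8} = 8 - \frac{\left(h^{2} + h^{2} \left(1 + h\right)\right) + h}{8} = 8 - \frac{h + h^{2} + h^{2} \left(1 + h\right)}{8} = 8 - \left(\frac{h}{8} + \frac{h^{2}}{8} + \frac{h^{2} \left(1 + h\right)}{8}\right) = 8 - \frac{h}{8} - \frac{h^{2}}{8} - \frac{h^{2} \left(1 + h\right)}{8}$)
$\left(-86 + \left(L - 22\right)\right) 3 s{\left(0 \right)} = \left(-86 + \left(20 - 22\right)\right) 3 \left(8 - \frac{0^{2}}{4} - 0 - \frac{0^{3}}{8}\right) = \left(-86 - 2\right) 3 \left(8 - 0 + 0 - 0\right) = - 88 \cdot 3 \left(8 + 0 + 0 + 0\right) = - 88 \cdot 3 \cdot 8 = \left(-88\right) 24 = -2112$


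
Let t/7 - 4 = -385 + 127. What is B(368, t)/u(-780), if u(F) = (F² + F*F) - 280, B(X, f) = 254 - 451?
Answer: -197/1216520 ≈ -0.00016194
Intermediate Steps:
t = -1778 (t = 28 + 7*(-385 + 127) = 28 + 7*(-258) = 28 - 1806 = -1778)
B(X, f) = -197
u(F) = -280 + 2*F² (u(F) = (F² + F²) - 280 = 2*F² - 280 = -280 + 2*F²)
B(368, t)/u(-780) = -197/(-280 + 2*(-780)²) = -197/(-280 + 2*608400) = -197/(-280 + 1216800) = -197/1216520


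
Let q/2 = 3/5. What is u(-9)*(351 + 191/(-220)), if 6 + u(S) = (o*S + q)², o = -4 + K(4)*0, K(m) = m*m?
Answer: 1326670467/2750 ≈ 4.8243e+5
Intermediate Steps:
K(m) = m²
o = -4 (o = -4 + 4²*0 = -4 + 16*0 = -4 + 0 = -4)
q = 6/5 (q = 2*(3/5) = 2*(3*(⅕)) = 2*(⅗) = 6/5 ≈ 1.2000)
u(S) = -6 + (6/5 - 4*S)² (u(S) = -6 + (-4*S + 6/5)² = -6 + (6/5 - 4*S)²)
u(-9)*(351 + 191/(-220)) = (-6 + 4*(3 - 10*(-9))²/25)*(351 + 191/(-220)) = (-6 + 4*(3 + 90)²/25)*(351 + 191*(-1/220)) = (-6 + (4/25)*93²)*(351 - 191/220) = (-6 + (4/25)*8649)*(77029/220) = (-6 + 34596/25)*(77029/220) = (34446/25)*(77029/220) = 1326670467/2750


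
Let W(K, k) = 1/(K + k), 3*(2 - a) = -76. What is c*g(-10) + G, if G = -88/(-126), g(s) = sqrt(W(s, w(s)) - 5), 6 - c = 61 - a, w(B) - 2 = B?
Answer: 44/63 - 83*I*sqrt(182)/18 ≈ 0.69841 - 62.207*I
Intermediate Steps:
a = 82/3 (a = 2 - 1/3*(-76) = 2 + 76/3 = 82/3 ≈ 27.333)
w(B) = 2 + B
c = -83/3 (c = 6 - (61 - 1*82/3) = 6 - (61 - 82/3) = 6 - 1*101/3 = 6 - 101/3 = -83/3 ≈ -27.667)
g(s) = sqrt(-5 + 1/(2 + 2*s)) (g(s) = sqrt(1/(s + (2 + s)) - 5) = sqrt(1/(2 + 2*s) - 5) = sqrt(-5 + 1/(2 + 2*s)))
G = 44/63 (G = -88*(-1/126) = 44/63 ≈ 0.69841)
c*g(-10) + G = -83*sqrt(-5 + 1/(2 + 2*(-10)))/3 + 44/63 = -83*sqrt(-5 + 1/(2 - 20))/3 + 44/63 = -83*sqrt(-5 + 1/(-18))/3 + 44/63 = -83*sqrt(-5 - 1/18)/3 + 44/63 = -83*I*sqrt(182)/18 + 44/63 = 44/63 - 83*I*sqrt(182)/18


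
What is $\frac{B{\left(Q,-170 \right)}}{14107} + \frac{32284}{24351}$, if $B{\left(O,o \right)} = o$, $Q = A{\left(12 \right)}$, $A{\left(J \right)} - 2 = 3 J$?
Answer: $\frac{451290718}{343519557} \approx 1.3137$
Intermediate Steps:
$A{\left(J \right)} = 2 + 3 J$
$Q = 38$ ($Q = 2 + 3 \cdot 12 = 2 + 36 = 38$)
$\frac{B{\left(Q,-170 \right)}}{14107} + \frac{32284}{24351} = - \frac{170}{14107} + \frac{32284}{24351} = \frac{451290718}{343519557}$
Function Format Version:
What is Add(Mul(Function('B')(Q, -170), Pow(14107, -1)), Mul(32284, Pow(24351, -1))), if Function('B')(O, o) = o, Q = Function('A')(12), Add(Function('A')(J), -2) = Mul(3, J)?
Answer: Rational(451290718, 343519557) ≈ 1.3137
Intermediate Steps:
Function('A')(J) = Add(2, Mul(3, J))
Q = 38 (Q = Add(2, Mul(3, 12)) = Add(2, 36) = 38)
Add(Mul(Function('B')(Q, -170), Pow(14107, -1)), Mul(32284, Pow(24351, -1))) = Add(Mul(-170, Pow(14107, -1)), Mul(32284, Pow(24351, -1))) = Add(Mul(-170, Rational(1, 14107)), Mul(32284, Rational(1, 24351))) = Add(Rational(-170, 14107), Rational(32284, 24351)) = Rational(451290718, 343519557)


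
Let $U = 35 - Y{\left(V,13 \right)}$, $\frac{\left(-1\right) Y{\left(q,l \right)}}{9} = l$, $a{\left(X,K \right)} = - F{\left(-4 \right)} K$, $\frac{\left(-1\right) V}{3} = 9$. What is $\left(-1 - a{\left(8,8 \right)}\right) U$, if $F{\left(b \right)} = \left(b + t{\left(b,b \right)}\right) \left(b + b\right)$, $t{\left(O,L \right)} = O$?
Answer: $77672$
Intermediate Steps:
$V = -27$ ($V = \left(-3\right) 9 = -27$)
$F{\left(b \right)} = 4 b^{2}$ ($F{\left(b \right)} = \left(b + b\right) \left(b + b\right) = 2 b 2 b = 4 b^{2}$)
$a{\left(X,K \right)} = - 64 K$ ($a{\left(X,K \right)} = - 4 \left(-4\right)^{2} K = - 4 \cdot 16 K = \left(-1\right) 64 K = - 64 K$)
$Y{\left(q,l \right)} = - 9 l$
$U = 152$ ($U = 35 - \left(-9\right) 13 = 35 - -117 = 35 + 117 = 152$)
$\left(-1 - a{\left(8,8 \right)}\right) U = \left(-1 - \left(-64\right) 8\right) 152 = \left(-1 - -512\right) 152 = \left(-1 + 512\right) 152 = 511 \cdot 152 = 77672$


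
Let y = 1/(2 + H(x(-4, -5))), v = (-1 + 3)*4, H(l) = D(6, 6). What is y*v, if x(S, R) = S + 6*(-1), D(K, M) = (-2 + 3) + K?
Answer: 8/9 ≈ 0.88889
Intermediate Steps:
D(K, M) = 1 + K
x(S, R) = -6 + S (x(S, R) = S - 6 = -6 + S)
H(l) = 7 (H(l) = 1 + 6 = 7)
v = 8 (v = 2*4 = 8)
y = 1/9 (y = 1/(2 + 7) = 1/9 ≈ 0.11111)
y*v = (1/9)*8 = 8/9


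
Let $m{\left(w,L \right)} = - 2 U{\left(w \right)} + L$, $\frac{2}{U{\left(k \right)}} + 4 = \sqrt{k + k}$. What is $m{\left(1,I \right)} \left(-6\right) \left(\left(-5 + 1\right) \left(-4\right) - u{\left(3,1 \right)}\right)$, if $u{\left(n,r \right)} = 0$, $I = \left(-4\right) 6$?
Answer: $\frac{15360}{7} - \frac{192 \sqrt{2}}{7} \approx 2155.5$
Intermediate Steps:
$I = -24$
$U{\left(k \right)} = \frac{2}{-4 + \sqrt{2} \sqrt{k}}$ ($U{\left(k \right)} = \frac{2}{-4 + \sqrt{k + k}} = \frac{2}{-4 + \sqrt{2 k}} = \frac{2}{-4 + \sqrt{2} \sqrt{k}}$)
$m{\left(w,L \right)} = L - \frac{4}{-4 + \sqrt{2} \sqrt{w}}$ ($m{\left(w,L \right)} = - 2 \frac{2}{-4 + \sqrt{2} \sqrt{w}} + L = - \frac{4}{-4 + \sqrt{2} \sqrt{w}} + L = L - \frac{4}{-4 + \sqrt{2} \sqrt{w}}$)
$m{\left(1,I \right)} \left(-6\right) \left(\left(-5 + 1\right) \left(-4\right) - u{\left(3,1 \right)}\right) = \left(-24 - \frac{4}{-4 + \sqrt{2} \sqrt{1}}\right) \left(-6\right) \left(\left(-5 + 1\right) \left(-4\right) - 0\right) = \left(-24 - \frac{4}{-4 + \sqrt{2} \cdot 1}\right) \left(-6\right) \left(\left(-4\right) \left(-4\right) + 0\right) = \left(-24 - \frac{4}{-4 + \sqrt{2}}\right) \left(-6\right) \left(16 + 0\right) = \left(144 + \frac{24}{-4 + \sqrt{2}}\right) 16 = 2304 + \frac{384}{-4 + \sqrt{2}}$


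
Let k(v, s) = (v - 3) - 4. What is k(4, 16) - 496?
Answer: -499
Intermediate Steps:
k(v, s) = -7 + v (k(v, s) = (-3 + v) - 4 = -7 + v)
k(4, 16) - 496 = (-7 + 4) - 496 = -3 - 496 = -499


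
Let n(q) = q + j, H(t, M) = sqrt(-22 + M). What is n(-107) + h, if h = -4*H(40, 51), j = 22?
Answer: -85 - 4*sqrt(29) ≈ -106.54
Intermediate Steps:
h = -4*sqrt(29) (h = -4*sqrt(-22 + 51) = -4*sqrt(29) ≈ -21.541)
n(q) = 22 + q (n(q) = q + 22 = 22 + q)
n(-107) + h = (22 - 107) - 4*sqrt(29) = -85 - 4*sqrt(29)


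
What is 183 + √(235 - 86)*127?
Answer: 183 + 127*√149 ≈ 1733.2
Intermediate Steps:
183 + √(235 - 86)*127 = 183 + √149*127 = 183 + 127*√149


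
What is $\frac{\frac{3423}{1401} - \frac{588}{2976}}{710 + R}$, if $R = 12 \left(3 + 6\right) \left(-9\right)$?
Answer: $- \frac{260085}{30343792} \approx -0.0085713$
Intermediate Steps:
$R = -972$ ($R = 12 \cdot 9 \left(-9\right) = 108 \left(-9\right) = -972$)
$\frac{\frac{3423}{1401} - \frac{588}{2976}}{710 + R} = \frac{\frac{3423}{1401} - \frac{588}{2976}}{710 - 972} = \frac{3423 \cdot \frac{1}{1401} - \frac{49}{248}}{-262} = \left(\frac{1141}{467} - \frac{49}{248}\right) \left(- \frac{1}{262}\right) = \frac{260085}{115816} \left(- \frac{1}{262}\right) = - \frac{260085}{30343792}$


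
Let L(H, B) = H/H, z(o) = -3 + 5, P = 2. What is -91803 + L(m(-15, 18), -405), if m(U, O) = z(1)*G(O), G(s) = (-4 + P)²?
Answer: -91802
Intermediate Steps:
z(o) = 2
G(s) = 4 (G(s) = (-4 + 2)² = (-2)² = 4)
m(U, O) = 8 (m(U, O) = 2*4 = 8)
L(H, B) = 1
-91803 + L(m(-15, 18), -405) = -91803 + 1 = -91802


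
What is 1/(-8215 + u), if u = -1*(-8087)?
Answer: -1/128 ≈ -0.0078125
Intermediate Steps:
u = 8087
1/(-8215 + u) = 1/(-8215 + 8087) = 1/(-128) = -1/128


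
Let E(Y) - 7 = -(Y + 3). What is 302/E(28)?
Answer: -151/12 ≈ -12.583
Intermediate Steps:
E(Y) = 4 - Y (E(Y) = 7 - (Y + 3) = 7 - (3 + Y) = 7 + (-3 - Y) = 4 - Y)
302/E(28) = 302/(4 - 1*28) = 302/(4 - 28) = 302/(-24) = 302*(-1/24) = -151/12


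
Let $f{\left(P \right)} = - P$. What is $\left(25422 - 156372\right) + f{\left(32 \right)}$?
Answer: $-130982$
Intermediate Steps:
$\left(25422 - 156372\right) + f{\left(32 \right)} = \left(25422 - 156372\right) - 32 = -130950 - 32 = -130982$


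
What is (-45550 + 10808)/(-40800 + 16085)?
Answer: 34742/24715 ≈ 1.4057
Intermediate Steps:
(-45550 + 10808)/(-40800 + 16085) = -34742/(-24715) = -34742*(-1/24715) = 34742/24715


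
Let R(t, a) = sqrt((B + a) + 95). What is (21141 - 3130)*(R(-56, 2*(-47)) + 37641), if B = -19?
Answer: 677952051 + 54033*I*sqrt(2) ≈ 6.7795e+8 + 76414.0*I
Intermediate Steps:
R(t, a) = sqrt(76 + a) (R(t, a) = sqrt((-19 + a) + 95) = sqrt(76 + a))
(21141 - 3130)*(R(-56, 2*(-47)) + 37641) = (21141 - 3130)*(sqrt(76 + 2*(-47)) + 37641) = 18011*(sqrt(76 - 94) + 37641) = 18011*(sqrt(-18) + 37641) = 18011*(3*I*sqrt(2) + 37641) = 18011*(37641 + 3*I*sqrt(2)) = 677952051 + 54033*I*sqrt(2)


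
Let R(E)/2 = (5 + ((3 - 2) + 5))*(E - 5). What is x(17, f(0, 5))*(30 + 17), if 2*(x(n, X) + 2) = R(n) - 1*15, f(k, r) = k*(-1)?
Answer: 11515/2 ≈ 5757.5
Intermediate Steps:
f(k, r) = -k
R(E) = -110 + 22*E (R(E) = 2*((5 + ((3 - 2) + 5))*(E - 5)) = 2*((5 + (1 + 5))*(-5 + E)) = 2*((5 + 6)*(-5 + E)) = 2*(11*(-5 + E)) = 2*(-55 + 11*E) = -110 + 22*E)
x(n, X) = -129/2 + 11*n (x(n, X) = -2 + ((-110 + 22*n) - 1*15)/2 = -2 + ((-110 + 22*n) - 15)/2 = -2 + (-125 + 22*n)/2 = -2 + (-125/2 + 11*n) = -129/2 + 11*n)
x(17, f(0, 5))*(30 + 17) = (-129/2 + 11*17)*(30 + 17) = (-129/2 + 187)*47 = (245/2)*47 = 11515/2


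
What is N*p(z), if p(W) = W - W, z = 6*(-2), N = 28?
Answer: 0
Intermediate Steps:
z = -12
p(W) = 0
N*p(z) = 28*0 = 0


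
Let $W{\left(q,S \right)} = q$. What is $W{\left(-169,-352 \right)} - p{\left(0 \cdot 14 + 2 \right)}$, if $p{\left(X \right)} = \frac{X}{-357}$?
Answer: $- \frac{60331}{357} \approx -168.99$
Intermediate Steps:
$p{\left(X \right)} = - \frac{X}{357}$ ($p{\left(X \right)} = X \left(- \frac{1}{357}\right) = - \frac{X}{357}$)
$W{\left(-169,-352 \right)} - p{\left(0 \cdot 14 + 2 \right)} = -169 - - \frac{0 \cdot 14 + 2}{357} = -169 - - \frac{0 + 2}{357} = -169 - \left(- \frac{1}{357}\right) 2 = -169 - - \frac{2}{357} = -169 + \frac{2}{357} = - \frac{60331}{357}$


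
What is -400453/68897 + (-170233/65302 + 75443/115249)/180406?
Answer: -543709580746319058971/93543784768437752036 ≈ -5.8124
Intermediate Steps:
-400453/68897 + (-170233/65302 + 75443/115249)/180406 = -400453*1/68897 + (-170233*1/65302 + 75443*(1/115249))*(1/180406) = -400453/68897 + (-170233/65302 + 75443/115249)*(1/180406) = -400453/68897 - 14692604231/7525990198*1/180406 = -400453/68897 - 14692604231/1357733787660388 = -543709580746319058971/93543784768437752036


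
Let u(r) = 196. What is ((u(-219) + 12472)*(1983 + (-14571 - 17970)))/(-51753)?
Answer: 129036248/17251 ≈ 7479.9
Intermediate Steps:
((u(-219) + 12472)*(1983 + (-14571 - 17970)))/(-51753) = ((196 + 12472)*(1983 + (-14571 - 17970)))/(-51753) = (12668*(1983 - 32541))*(-1/51753) = (12668*(-30558))*(-1/51753) = -387108744*(-1/51753) = 129036248/17251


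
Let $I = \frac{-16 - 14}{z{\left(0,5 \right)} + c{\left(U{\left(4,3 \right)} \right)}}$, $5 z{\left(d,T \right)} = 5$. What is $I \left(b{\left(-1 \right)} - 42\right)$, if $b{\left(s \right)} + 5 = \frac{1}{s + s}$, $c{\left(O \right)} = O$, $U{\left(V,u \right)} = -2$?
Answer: $-1425$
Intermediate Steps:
$z{\left(d,T \right)} = 1$ ($z{\left(d,T \right)} = \frac{1}{5} \cdot 5 = 1$)
$b{\left(s \right)} = -5 + \frac{1}{2 s}$ ($b{\left(s \right)} = -5 + \frac{1}{s + s} = -5 + \frac{1}{2 s}$)
$I = 30$ ($I = \frac{-16 - 14}{1 - 2} = - \frac{30}{-1} = \left(-30\right) \left(-1\right) = 30$)
$I \left(b{\left(-1 \right)} - 42\right) = 30 \left(\left(-5 + \frac{1}{2 \left(-1\right)}\right) - 42\right) = 30 \left(\left(-5 + \frac{1}{2} \left(-1\right)\right) - 42\right) = 30 \left(\left(-5 - \frac{1}{2}\right) - 42\right) = 30 \left(- \frac{11}{2} - 42\right) = 30 \left(- \frac{95}{2}\right) = -1425$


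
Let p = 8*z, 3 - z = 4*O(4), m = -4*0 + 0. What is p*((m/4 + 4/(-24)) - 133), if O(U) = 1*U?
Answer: 41548/3 ≈ 13849.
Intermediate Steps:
O(U) = U
m = 0 (m = 0 + 0 = 0)
z = -13 (z = 3 - 4*4 = 3 - 1*16 = 3 - 16 = -13)
p = -104 (p = 8*(-13) = -104)
p*((m/4 + 4/(-24)) - 133) = -104*((0/4 + 4/(-24)) - 133) = -104*((0*(¼) + 4*(-1/24)) - 133) = -104*((0 - ⅙) - 133) = -104*(-⅙ - 133) = -104*(-799/6) = 41548/3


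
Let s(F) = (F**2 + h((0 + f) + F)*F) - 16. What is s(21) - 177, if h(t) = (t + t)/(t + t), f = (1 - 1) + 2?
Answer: 269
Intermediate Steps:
f = 2 (f = 0 + 2 = 2)
h(t) = 1 (h(t) = (2*t)/((2*t)) = (2*t)*(1/(2*t)) = 1)
s(F) = -16 + F + F**2 (s(F) = (F**2 + 1*F) - 16 = (F**2 + F) - 16 = (F + F**2) - 16 = -16 + F + F**2)
s(21) - 177 = (-16 + 21 + 21**2) - 177 = (-16 + 21 + 441) - 177 = 446 - 177 = 269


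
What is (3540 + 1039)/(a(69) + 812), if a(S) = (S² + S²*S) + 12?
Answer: 4579/334094 ≈ 0.013706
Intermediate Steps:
a(S) = 12 + S² + S³ (a(S) = (S² + S³) + 12 = 12 + S² + S³)
(3540 + 1039)/(a(69) + 812) = (3540 + 1039)/((12 + 69² + 69³) + 812) = 4579/((12 + 4761 + 328509) + 812) = 4579/(333282 + 812) = 4579/334094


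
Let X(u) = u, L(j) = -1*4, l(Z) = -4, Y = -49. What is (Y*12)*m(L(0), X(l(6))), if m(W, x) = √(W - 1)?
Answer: -588*I*√5 ≈ -1314.8*I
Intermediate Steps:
L(j) = -4
m(W, x) = √(-1 + W)
(Y*12)*m(L(0), X(l(6))) = (-49*12)*√(-1 - 4) = -588*I*√5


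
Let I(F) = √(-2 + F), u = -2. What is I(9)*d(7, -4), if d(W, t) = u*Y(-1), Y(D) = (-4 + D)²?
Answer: -50*√7 ≈ -132.29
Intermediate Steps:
d(W, t) = -50 (d(W, t) = -2*(-4 - 1)² = -2*(-5)² = -2*25 = -50)
I(9)*d(7, -4) = √(-2 + 9)*(-50) = √7*(-50) = -50*√7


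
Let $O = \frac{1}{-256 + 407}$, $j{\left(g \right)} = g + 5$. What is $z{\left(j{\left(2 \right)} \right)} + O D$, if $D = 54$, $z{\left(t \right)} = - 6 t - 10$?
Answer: $- \frac{7798}{151} \approx -51.642$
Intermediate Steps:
$j{\left(g \right)} = 5 + g$
$z{\left(t \right)} = -10 - 6 t$
$O = \frac{1}{151} \approx 0.0066225$
$z{\left(j{\left(2 \right)} \right)} + O D = \left(-10 - 6 \left(5 + 2\right)\right) + \frac{1}{151} \cdot 54 = \left(-10 - 42\right) + \frac{54}{151} = -52 + \frac{54}{151} = - \frac{7798}{151}$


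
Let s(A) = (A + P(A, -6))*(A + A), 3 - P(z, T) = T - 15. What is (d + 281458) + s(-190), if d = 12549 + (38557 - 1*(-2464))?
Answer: 398108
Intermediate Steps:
P(z, T) = 18 - T (P(z, T) = 3 - (T - 15) = 3 - (-15 + T) = 3 + (15 - T) = 18 - T)
s(A) = 2*A*(24 + A) (s(A) = (A + (18 - 1*(-6)))*(A + A) = (A + (18 + 6))*(2*A) = (A + 24)*(2*A) = (24 + A)*(2*A) = 2*A*(24 + A))
d = 53570 (d = 12549 + (38557 + 2464) = 12549 + 41021 = 53570)
(d + 281458) + s(-190) = (53570 + 281458) + 2*(-190)*(24 - 190) = 335028 + 2*(-190)*(-166) = 335028 + 63080 = 398108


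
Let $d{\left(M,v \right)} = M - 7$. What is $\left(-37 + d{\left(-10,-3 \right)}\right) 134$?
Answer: $-7236$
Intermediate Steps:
$d{\left(M,v \right)} = -7 + M$ ($d{\left(M,v \right)} = M - 7 = -7 + M$)
$\left(-37 + d{\left(-10,-3 \right)}\right) 134 = \left(-37 - 17\right) 134 = \left(-54\right) 134 = -7236$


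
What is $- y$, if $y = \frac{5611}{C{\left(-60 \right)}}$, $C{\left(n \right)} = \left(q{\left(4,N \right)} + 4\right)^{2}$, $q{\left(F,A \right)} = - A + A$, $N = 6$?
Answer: $- \frac{5611}{16} \approx -350.69$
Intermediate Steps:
$q{\left(F,A \right)} = 0$
$C{\left(n \right)} = 16$ ($C{\left(n \right)} = \left(0 + 4\right)^{2} = 4^{2} = 16$)
$y = \frac{5611}{16} \approx 350.69$
$- y = \left(-1\right) \frac{5611}{16} = - \frac{5611}{16}$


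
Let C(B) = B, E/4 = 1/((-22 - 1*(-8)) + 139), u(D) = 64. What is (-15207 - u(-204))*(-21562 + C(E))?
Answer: 41159101666/125 ≈ 3.2927e+8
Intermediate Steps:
E = 4/125 (E = 4/((-22 - 1*(-8)) + 139) = 4/((-22 + 8) + 139) = 4/(-14 + 139) = 4/125 ≈ 0.032000)
(-15207 - u(-204))*(-21562 + C(E)) = (-15207 - 1*64)*(-21562 + 4/125) = (-15207 - 64)*(-2695246/125) = -15271*(-2695246/125) = 41159101666/125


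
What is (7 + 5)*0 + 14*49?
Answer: 686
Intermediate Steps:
(7 + 5)*0 + 14*49 = 12*0 + 686 = 0 + 686 = 686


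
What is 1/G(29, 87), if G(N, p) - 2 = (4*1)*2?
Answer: ⅒ ≈ 0.10000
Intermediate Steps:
G(N, p) = 10 (G(N, p) = 2 + (4*1)*2 = 2 + 4*2 = 2 + 8 = 10)
1/G(29, 87) = 1/10 = ⅒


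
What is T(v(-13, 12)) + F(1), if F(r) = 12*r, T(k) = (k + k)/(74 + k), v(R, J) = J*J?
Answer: 1452/109 ≈ 13.321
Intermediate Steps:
v(R, J) = J²
T(k) = 2*k/(74 + k) (T(k) = (2*k)/(74 + k) = 2*k/(74 + k))
T(v(-13, 12)) + F(1) = 2*12²/(74 + 12²) + 12*1 = 2*144/(74 + 144) + 12 = 2*144/218 + 12 = 2*144*(1/218) + 12 = 144/109 + 12 = 1452/109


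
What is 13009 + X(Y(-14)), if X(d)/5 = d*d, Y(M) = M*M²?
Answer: 37660689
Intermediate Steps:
Y(M) = M³
X(d) = 5*d² (X(d) = 5*(d*d) = 5*d²)
13009 + X(Y(-14)) = 13009 + 5*((-14)³)² = 13009 + 5*(-2744)² = 13009 + 5*7529536 = 13009 + 37647680 = 37660689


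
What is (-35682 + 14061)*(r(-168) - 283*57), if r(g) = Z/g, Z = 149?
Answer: 19532101499/56 ≈ 3.4879e+8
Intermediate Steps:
r(g) = 149/g
(-35682 + 14061)*(r(-168) - 283*57) = (-35682 + 14061)*(149/(-168) - 283*57) = -21621*(149*(-1/168) - 16131) = -21621*(-149/168 - 16131) = -21621*(-2710157/168) = 19532101499/56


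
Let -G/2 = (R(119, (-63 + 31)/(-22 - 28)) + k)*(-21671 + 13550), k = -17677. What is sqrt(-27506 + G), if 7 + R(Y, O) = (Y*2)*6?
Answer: I*sqrt(264057458) ≈ 16250.0*I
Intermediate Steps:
R(Y, O) = -7 + 12*Y (R(Y, O) = -7 + (Y*2)*6 = -7 + (2*Y)*6 = -7 + 12*Y)
G = -264029952 (G = -2*((-7 + 12*119) - 17677)*(-21671 + 13550) = -2*((-7 + 1428) - 17677)*(-8121) = -2*(1421 - 17677)*(-8121) = -(-32512)*(-8121) = -2*132014976 = -264029952)
sqrt(-27506 + G) = sqrt(-27506 - 264029952) = sqrt(-264057458) = I*sqrt(264057458)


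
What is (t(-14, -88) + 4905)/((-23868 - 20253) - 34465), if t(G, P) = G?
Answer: -4891/78586 ≈ -0.062238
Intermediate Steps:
(t(-14, -88) + 4905)/((-23868 - 20253) - 34465) = (-14 + 4905)/((-23868 - 20253) - 34465) = 4891/(-44121 - 34465) = 4891/(-78586) = 4891*(-1/78586) = -4891/78586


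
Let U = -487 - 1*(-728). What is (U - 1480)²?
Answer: 1535121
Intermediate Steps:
U = 241 (U = -487 + 728 = 241)
(U - 1480)² = (241 - 1480)² = (-1239)² = 1535121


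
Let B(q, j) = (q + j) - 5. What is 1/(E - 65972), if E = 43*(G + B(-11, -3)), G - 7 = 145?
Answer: -1/60253 ≈ -1.6597e-5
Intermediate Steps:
G = 152 (G = 7 + 145 = 152)
B(q, j) = -5 + j + q (B(q, j) = (j + q) - 5 = -5 + j + q)
E = 5719 (E = 43*(152 + (-5 - 3 - 11)) = 43*(152 - 19) = 43*133 = 5719)
1/(E - 65972) = 1/(5719 - 65972) = 1/(-60253) = -1/60253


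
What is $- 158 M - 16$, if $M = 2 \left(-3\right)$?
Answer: $932$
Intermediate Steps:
$M = -6$
$- 158 M - 16 = \left(-158\right) \left(-6\right) - 16 = 948 - 16 = 932$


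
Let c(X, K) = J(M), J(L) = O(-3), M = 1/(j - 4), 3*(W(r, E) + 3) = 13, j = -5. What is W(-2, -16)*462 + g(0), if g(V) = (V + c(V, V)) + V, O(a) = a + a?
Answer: 610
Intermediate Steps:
O(a) = 2*a
W(r, E) = 4/3 (W(r, E) = -3 + (⅓)*13 = -3 + 13/3 = 4/3)
M = -⅑ (M = 1/(-5 - 4) = 1/(-9) = -⅑ ≈ -0.11111)
J(L) = -6 (J(L) = 2*(-3) = -6)
c(X, K) = -6
g(V) = -6 + 2*V (g(V) = (V - 6) + V = (-6 + V) + V = -6 + 2*V)
W(-2, -16)*462 + g(0) = (4/3)*462 + (-6 + 2*0) = 616 + (-6 + 0) = 616 - 6 = 610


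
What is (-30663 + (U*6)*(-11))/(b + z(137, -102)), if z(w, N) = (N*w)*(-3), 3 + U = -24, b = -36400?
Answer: -28881/5522 ≈ -5.2302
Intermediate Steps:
U = -27 (U = -3 - 24 = -27)
z(w, N) = -3*N*w
(-30663 + (U*6)*(-11))/(b + z(137, -102)) = (-30663 - 27*6*(-11))/(-36400 - 3*(-102)*137) = (-30663 - 162*(-11))/(-36400 + 41922) = (-30663 + 1782)/5522 = -28881*1/5522 = -28881/5522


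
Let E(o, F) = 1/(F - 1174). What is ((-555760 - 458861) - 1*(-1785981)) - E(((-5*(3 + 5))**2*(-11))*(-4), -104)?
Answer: 985798081/1278 ≈ 7.7136e+5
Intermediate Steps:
E(o, F) = 1/(-1174 + F)
((-555760 - 458861) - 1*(-1785981)) - E(((-5*(3 + 5))**2*(-11))*(-4), -104) = ((-555760 - 458861) - 1*(-1785981)) - 1/(-1174 - 104) = (-1014621 + 1785981) - 1/(-1278) = 771360 - 1*(-1/1278) = 771360 + 1/1278 = 985798081/1278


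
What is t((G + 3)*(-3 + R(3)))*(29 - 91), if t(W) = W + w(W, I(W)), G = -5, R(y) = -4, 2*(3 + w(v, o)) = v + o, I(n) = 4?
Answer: -1240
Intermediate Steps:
w(v, o) = -3 + o/2 + v/2 (w(v, o) = -3 + (v + o)/2 = -3 + (o + v)/2 = -3 + (o/2 + v/2) = -3 + o/2 + v/2)
t(W) = -1 + 3*W/2 (t(W) = W + (-3 + (½)*4 + W/2) = W + (-3 + 2 + W/2) = W + (-1 + W/2) = -1 + 3*W/2)
t((G + 3)*(-3 + R(3)))*(29 - 91) = (-1 + 3*((-5 + 3)*(-3 - 4))/2)*(29 - 91) = (-1 + 3*(-2*(-7))/2)*(-62) = (-1 + (3/2)*14)*(-62) = (-1 + 21)*(-62) = 20*(-62) = -1240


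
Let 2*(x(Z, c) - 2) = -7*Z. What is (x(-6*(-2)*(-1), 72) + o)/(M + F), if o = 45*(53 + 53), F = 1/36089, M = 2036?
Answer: 173732446/73477205 ≈ 2.3644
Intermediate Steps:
F = 1/36089 ≈ 2.7709e-5
o = 4770 (o = 45*106 = 4770)
x(Z, c) = 2 - 7*Z/2 (x(Z, c) = 2 + (-7*Z)/2 = 2 - 7*Z/2)
(x(-6*(-2)*(-1), 72) + o)/(M + F) = ((2 - 7*(-6*(-2))*(-1)/2) + 4770)/(2036 + 1/36089) = ((2 - 42*(-1)) + 4770)/(73477205/36089) = ((2 - 7/2*(-12)) + 4770)*(36089/73477205) = ((2 + 42) + 4770)*(36089/73477205) = (44 + 4770)*(36089/73477205) = 4814*(36089/73477205) = 173732446/73477205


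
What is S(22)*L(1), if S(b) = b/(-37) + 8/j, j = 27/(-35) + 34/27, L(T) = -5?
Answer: -1347890/17057 ≈ -79.023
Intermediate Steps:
j = 461/945 (j = 27*(-1/35) + 34*(1/27) = -27/35 + 34/27 = 461/945 ≈ 0.48783)
S(b) = 7560/461 - b/37 (S(b) = b/(-37) + 8/(461/945) = b*(-1/37) + 8*(945/461) = -b/37 + 7560/461 = 7560/461 - b/37)
S(22)*L(1) = (7560/461 - 1/37*22)*(-5) = (7560/461 - 22/37)*(-5) = (269578/17057)*(-5) = -1347890/17057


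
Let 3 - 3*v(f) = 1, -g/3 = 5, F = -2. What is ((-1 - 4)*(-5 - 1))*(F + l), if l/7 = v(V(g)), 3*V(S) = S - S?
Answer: 80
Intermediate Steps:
g = -15 (g = -3*5 = -15)
V(S) = 0 (V(S) = (S - S)/3 = (1/3)*0 = 0)
v(f) = 2/3 (v(f) = 1 - 1/3*1 = 1 - 1/3 = 2/3)
l = 14/3 (l = 7*(2/3) = 14/3 ≈ 4.6667)
((-1 - 4)*(-5 - 1))*(F + l) = ((-1 - 4)*(-5 - 1))*(-2 + 14/3) = -5*(-6)*(8/3) = 30*(8/3) = 80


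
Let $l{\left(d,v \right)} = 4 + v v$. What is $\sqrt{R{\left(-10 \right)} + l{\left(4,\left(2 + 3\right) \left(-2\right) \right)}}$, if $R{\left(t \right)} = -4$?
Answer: $10$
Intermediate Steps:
$l{\left(d,v \right)} = 4 + v^{2}$
$\sqrt{R{\left(-10 \right)} + l{\left(4,\left(2 + 3\right) \left(-2\right) \right)}} = \sqrt{-4 + \left(4 + \left(\left(2 + 3\right) \left(-2\right)\right)^{2}\right)} = \sqrt{-4 + \left(4 + \left(5 \left(-2\right)\right)^{2}\right)} = \sqrt{-4 + \left(4 + \left(-10\right)^{2}\right)} = \sqrt{-4 + \left(4 + 100\right)} = \sqrt{-4 + 104} = \sqrt{100} = 10$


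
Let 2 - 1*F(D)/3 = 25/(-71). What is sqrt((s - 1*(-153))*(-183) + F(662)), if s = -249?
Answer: sqrt(88595859)/71 ≈ 132.57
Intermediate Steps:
F(D) = 501/71 (F(D) = 6 - 75/(-71) = 6 - 75*(-1)/71 = 6 - 3*(-25/71) = 6 + 75/71 = 501/71)
sqrt((s - 1*(-153))*(-183) + F(662)) = sqrt((-249 - 1*(-153))*(-183) + 501/71) = sqrt((-249 + 153)*(-183) + 501/71) = sqrt(-96*(-183) + 501/71) = sqrt(17568 + 501/71) = sqrt(1247829/71) = sqrt(88595859)/71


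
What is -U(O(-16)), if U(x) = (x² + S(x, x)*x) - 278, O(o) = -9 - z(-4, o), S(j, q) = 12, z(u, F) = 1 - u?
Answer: 250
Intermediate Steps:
O(o) = -14 (O(o) = -9 - (1 - 1*(-4)) = -9 - (1 + 4) = -9 - 1*5 = -9 - 5 = -14)
U(x) = -278 + x² + 12*x (U(x) = (x² + 12*x) - 278 = -278 + x² + 12*x)
-U(O(-16)) = -(-278 + (-14)² + 12*(-14)) = -(-278 + 196 - 168) = -1*(-250) = 250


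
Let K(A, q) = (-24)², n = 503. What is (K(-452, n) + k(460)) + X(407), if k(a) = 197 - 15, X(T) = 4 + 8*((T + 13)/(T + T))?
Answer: 311814/407 ≈ 766.13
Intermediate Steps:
K(A, q) = 576
X(T) = 4 + 4*(13 + T)/T (X(T) = 4 + 8*((13 + T)/((2*T))) = 4 + 8*((13 + T)*(1/(2*T))) = 4 + 8*((13 + T)/(2*T)) = 4 + 4*(13 + T)/T)
k(a) = 182
(K(-452, n) + k(460)) + X(407) = (576 + 182) + (8 + 52/407) = 758 + (8 + 52*(1/407)) = 758 + (8 + 52/407) = 758 + 3308/407 = 311814/407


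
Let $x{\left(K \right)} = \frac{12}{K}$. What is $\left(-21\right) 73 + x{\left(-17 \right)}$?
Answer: $- \frac{26073}{17} \approx -1533.7$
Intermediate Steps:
$\left(-21\right) 73 + x{\left(-17 \right)} = \left(-21\right) 73 + \frac{12}{-17} = -1533 + 12 \left(- \frac{1}{17}\right) = -1533 - \frac{12}{17} = - \frac{26073}{17}$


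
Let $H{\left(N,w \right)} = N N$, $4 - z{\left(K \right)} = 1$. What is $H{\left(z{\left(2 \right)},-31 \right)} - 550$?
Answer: $-541$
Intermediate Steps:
$z{\left(K \right)} = 3$ ($z{\left(K \right)} = 4 - 1 = 3$)
$H{\left(N,w \right)} = N^{2}$
$H{\left(z{\left(2 \right)},-31 \right)} - 550 = 3^{2} - 550 = 9 - 550 = -541$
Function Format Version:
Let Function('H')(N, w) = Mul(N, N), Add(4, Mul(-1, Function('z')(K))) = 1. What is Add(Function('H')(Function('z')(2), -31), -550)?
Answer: -541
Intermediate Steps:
Function('z')(K) = 3 (Function('z')(K) = Add(4, Mul(-1, 1)) = Add(4, -1) = 3)
Function('H')(N, w) = Pow(N, 2)
Add(Function('H')(Function('z')(2), -31), -550) = Add(Pow(3, 2), -550) = Add(9, -550) = -541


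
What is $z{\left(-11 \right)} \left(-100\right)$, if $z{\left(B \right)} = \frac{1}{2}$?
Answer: $-50$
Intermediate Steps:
$z{\left(B \right)} = \frac{1}{2}$
$z{\left(-11 \right)} \left(-100\right) = \frac{1}{2} \left(-100\right) = -50$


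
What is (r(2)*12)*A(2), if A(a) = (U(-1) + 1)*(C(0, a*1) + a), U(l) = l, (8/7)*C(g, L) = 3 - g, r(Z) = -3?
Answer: 0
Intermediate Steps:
C(g, L) = 21/8 - 7*g/8 (C(g, L) = 7*(3 - g)/8 = 21/8 - 7*g/8)
A(a) = 0 (A(a) = (-1 + 1)*((21/8 - 7/8*0) + a) = 0*((21/8 + 0) + a) = 0*(21/8 + a) = 0)
(r(2)*12)*A(2) = -3*12*0 = -36*0 = 0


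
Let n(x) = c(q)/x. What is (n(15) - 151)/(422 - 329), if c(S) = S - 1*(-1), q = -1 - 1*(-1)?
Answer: -2264/1395 ≈ -1.6229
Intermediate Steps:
q = 0 (q = -1 + 1 = 0)
c(S) = 1 + S (c(S) = S + 1 = 1 + S)
n(x) = 1/x (n(x) = (1 + 0)/x = 1/x)
(n(15) - 151)/(422 - 329) = (1/15 - 151)/(422 - 329) = (1/15 - 151)/93 = -2264/15*1/93 = -2264/1395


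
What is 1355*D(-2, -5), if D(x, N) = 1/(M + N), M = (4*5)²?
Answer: 271/79 ≈ 3.4304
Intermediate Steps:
M = 400 (M = 20² = 400)
D(x, N) = 1/(400 + N)
1355*D(-2, -5) = 1355/(400 - 5) = 1355/395 = 1355*(1/395) = 271/79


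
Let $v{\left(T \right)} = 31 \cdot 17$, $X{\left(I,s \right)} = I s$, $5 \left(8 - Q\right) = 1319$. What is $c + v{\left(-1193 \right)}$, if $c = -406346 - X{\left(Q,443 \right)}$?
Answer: $- \frac{1462498}{5} \approx -2.925 \cdot 10^{5}$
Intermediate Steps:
$Q = - \frac{1279}{5}$ ($Q = 8 - \frac{1319}{5} = - \frac{1279}{5} \approx -255.8$)
$v{\left(T \right)} = 527$
$c = - \frac{1465133}{5}$ ($c = -406346 - \left(- \frac{1279}{5}\right) 443 = -406346 - - \frac{566597}{5} = -406346 + \frac{566597}{5} = - \frac{1465133}{5} \approx -2.9303 \cdot 10^{5}$)
$c + v{\left(-1193 \right)} = - \frac{1465133}{5} + 527 = - \frac{1462498}{5}$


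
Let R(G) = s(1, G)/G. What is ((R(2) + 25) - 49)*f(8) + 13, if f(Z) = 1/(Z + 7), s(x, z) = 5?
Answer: 347/30 ≈ 11.567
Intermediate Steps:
f(Z) = 1/(7 + Z)
R(G) = 5/G
((R(2) + 25) - 49)*f(8) + 13 = ((5/2 + 25) - 49)/(7 + 8) + 13 = ((5*(½) + 25) - 49)/15 + 13 = ((5/2 + 25) - 49)*(1/15) + 13 = (55/2 - 49)*(1/15) + 13 = -43/2*1/15 + 13 = -43/30 + 13 = 347/30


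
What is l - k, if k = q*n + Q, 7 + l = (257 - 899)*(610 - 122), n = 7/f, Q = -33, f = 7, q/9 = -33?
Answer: -312973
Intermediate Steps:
q = -297 (q = 9*(-33) = -297)
n = 1 (n = 7/7 = 7*(1/7) = 1)
l = -313303 (l = -7 + (257 - 899)*(610 - 122) = -7 - 642*488 = -7 - 313296 = -313303)
k = -330 (k = -297*1 - 33 = -297 - 33 = -330)
l - k = -313303 - 1*(-330) = -313303 + 330 = -312973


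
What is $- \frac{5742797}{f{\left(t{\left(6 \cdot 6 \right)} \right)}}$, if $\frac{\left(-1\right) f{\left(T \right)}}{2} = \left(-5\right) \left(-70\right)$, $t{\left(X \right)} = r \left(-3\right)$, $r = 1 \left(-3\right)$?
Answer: $\frac{5742797}{700} \approx 8204.0$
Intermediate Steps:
$r = -3$
$t{\left(X \right)} = 9$ ($t{\left(X \right)} = \left(-3\right) \left(-3\right) = 9$)
$f{\left(T \right)} = -700$ ($f{\left(T \right)} = - 2 \left(\left(-5\right) \left(-70\right)\right) = \left(-2\right) 350 = -700$)
$- \frac{5742797}{f{\left(t{\left(6 \cdot 6 \right)} \right)}} = - \frac{5742797}{-700} = \left(-5742797\right) \left(- \frac{1}{700}\right) = \frac{5742797}{700}$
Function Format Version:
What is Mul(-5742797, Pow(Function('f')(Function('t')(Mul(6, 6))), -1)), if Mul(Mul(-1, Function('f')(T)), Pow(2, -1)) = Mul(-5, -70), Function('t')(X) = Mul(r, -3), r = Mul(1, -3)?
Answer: Rational(5742797, 700) ≈ 8204.0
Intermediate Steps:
r = -3
Function('t')(X) = 9 (Function('t')(X) = Mul(-3, -3) = 9)
Function('f')(T) = -700 (Function('f')(T) = Mul(-2, Mul(-5, -70)) = Mul(-2, 350) = -700)
Mul(-5742797, Pow(Function('f')(Function('t')(Mul(6, 6))), -1)) = Mul(-5742797, Pow(-700, -1)) = Mul(-5742797, Rational(-1, 700)) = Rational(5742797, 700)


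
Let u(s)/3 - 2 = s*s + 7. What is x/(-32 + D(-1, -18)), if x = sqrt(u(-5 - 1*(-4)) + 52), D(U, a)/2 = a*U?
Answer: sqrt(82)/4 ≈ 2.2638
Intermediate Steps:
D(U, a) = 2*U*a (D(U, a) = 2*(a*U) = 2*(U*a) = 2*U*a)
u(s) = 27 + 3*s**2 (u(s) = 6 + 3*(s*s + 7) = 6 + 3*(s**2 + 7) = 6 + 3*(7 + s**2) = 6 + (21 + 3*s**2) = 27 + 3*s**2)
x = sqrt(82) (x = sqrt((27 + 3*(-5 - 1*(-4))**2) + 52) = sqrt((27 + 3*(-5 + 4)**2) + 52) = sqrt((27 + 3*(-1)**2) + 52) = sqrt((27 + 3*1) + 52) = sqrt((27 + 3) + 52) = sqrt(30 + 52) = sqrt(82) ≈ 9.0554)
x/(-32 + D(-1, -18)) = sqrt(82)/(-32 + 2*(-1)*(-18)) = sqrt(82)/(-32 + 36) = sqrt(82)/4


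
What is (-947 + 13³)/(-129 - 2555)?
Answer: -625/1342 ≈ -0.46572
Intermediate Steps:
(-947 + 13³)/(-129 - 2555) = (-947 + 2197)/(-2684) = 1250*(-1/2684) = -625/1342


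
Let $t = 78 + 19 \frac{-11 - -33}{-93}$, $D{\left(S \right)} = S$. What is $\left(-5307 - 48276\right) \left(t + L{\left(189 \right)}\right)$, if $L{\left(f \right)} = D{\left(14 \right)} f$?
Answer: $- \frac{4517296954}{31} \approx -1.4572 \cdot 10^{8}$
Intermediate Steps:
$L{\left(f \right)} = 14 f$
$t = \frac{6836}{93}$ ($t = 78 + 19 \left(-11 + 33\right) \left(- \frac{1}{93}\right) = 78 + 19 \cdot 22 \left(- \frac{1}{93}\right) = 78 + 19 \left(- \frac{22}{93}\right) = 78 - \frac{418}{93} = \frac{6836}{93} \approx 73.505$)
$\left(-5307 - 48276\right) \left(t + L{\left(189 \right)}\right) = \left(-5307 - 48276\right) \left(\frac{6836}{93} + 14 \cdot 189\right) = - 53583 \left(\frac{6836}{93} + 2646\right) = \left(-53583\right) \frac{252914}{93} = - \frac{4517296954}{31}$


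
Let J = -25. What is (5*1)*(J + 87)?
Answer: 310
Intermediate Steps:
(5*1)*(J + 87) = (5*1)*(-25 + 87) = 5*62 = 310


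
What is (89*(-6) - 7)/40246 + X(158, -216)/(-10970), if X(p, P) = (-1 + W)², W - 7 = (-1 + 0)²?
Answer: -1976706/110374655 ≈ -0.017909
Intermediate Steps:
W = 8 (W = 7 + (-1 + 0)² = 7 + (-1)² = 7 + 1 = 8)
X(p, P) = 49 (X(p, P) = (-1 + 8)² = 7² = 49)
(89*(-6) - 7)/40246 + X(158, -216)/(-10970) = (89*(-6) - 7)/40246 + 49/(-10970) = (-534 - 7)*(1/40246) + 49*(-1/10970) = -541*1/40246 - 49/10970 = -541/40246 - 49/10970 = -1976706/110374655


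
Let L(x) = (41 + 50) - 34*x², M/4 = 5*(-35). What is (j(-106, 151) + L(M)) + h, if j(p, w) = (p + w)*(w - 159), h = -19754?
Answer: -16680023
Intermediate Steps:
M = -700 (M = 4*(5*(-35)) = 4*(-175) = -700)
j(p, w) = (-159 + w)*(p + w) (j(p, w) = (p + w)*(-159 + w) = (-159 + w)*(p + w))
L(x) = 91 - 34*x²
(j(-106, 151) + L(M)) + h = ((151² - 159*(-106) - 159*151 - 106*151) + (91 - 34*(-700)²)) - 19754 = ((22801 + 16854 - 24009 - 16006) + (91 - 34*490000)) - 19754 = (-360 + (91 - 16660000)) - 19754 = (-360 - 16659909) - 19754 = -16660269 - 19754 = -16680023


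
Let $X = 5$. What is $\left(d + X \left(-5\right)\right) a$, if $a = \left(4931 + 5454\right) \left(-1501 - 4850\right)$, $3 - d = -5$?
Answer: $1121237295$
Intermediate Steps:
$d = 8$ ($d = 3 - -5 = 3 + 5 = 8$)
$a = -65955135$ ($a = 10385 \left(-6351\right) = -65955135$)
$\left(d + X \left(-5\right)\right) a = \left(8 + 5 \left(-5\right)\right) \left(-65955135\right) = \left(8 - 25\right) \left(-65955135\right) = \left(-17\right) \left(-65955135\right) = 1121237295$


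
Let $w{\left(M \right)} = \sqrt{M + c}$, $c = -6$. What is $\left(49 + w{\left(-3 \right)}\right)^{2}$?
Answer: $2392 + 294 i \approx 2392.0 + 294.0 i$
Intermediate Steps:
$w{\left(M \right)} = \sqrt{-6 + M}$ ($w{\left(M \right)} = \sqrt{M - 6} = \sqrt{-6 + M}$)
$\left(49 + w{\left(-3 \right)}\right)^{2} = \left(49 + \sqrt{-6 - 3}\right)^{2} = \left(49 + \sqrt{-9}\right)^{2} = \left(49 + 3 i\right)^{2}$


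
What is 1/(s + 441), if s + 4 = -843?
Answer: -1/406 ≈ -0.0024631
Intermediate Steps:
s = -847 (s = -4 - 843 = -847)
1/(s + 441) = 1/(-847 + 441) = 1/(-406) = -1/406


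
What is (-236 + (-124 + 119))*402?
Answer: -96882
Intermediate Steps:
(-236 + (-124 + 119))*402 = (-236 - 5)*402 = -241*402 = -96882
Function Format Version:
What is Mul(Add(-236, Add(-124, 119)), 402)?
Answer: -96882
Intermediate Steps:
Mul(Add(-236, Add(-124, 119)), 402) = Mul(Add(-236, -5), 402) = Mul(-241, 402) = -96882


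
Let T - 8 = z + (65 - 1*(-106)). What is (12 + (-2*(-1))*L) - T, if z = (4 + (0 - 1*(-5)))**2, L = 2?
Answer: -244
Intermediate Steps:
z = 81 (z = (4 + (0 + 5))**2 = (4 + 5)**2 = 9**2 = 81)
T = 260 (T = 8 + (81 + (65 - 1*(-106))) = 8 + (81 + (65 + 106)) = 8 + (81 + 171) = 8 + 252 = 260)
(12 + (-2*(-1))*L) - T = (12 - 2*(-1)*2) - 1*260 = (12 + 2*2) - 260 = (12 + 4) - 260 = 16 - 260 = -244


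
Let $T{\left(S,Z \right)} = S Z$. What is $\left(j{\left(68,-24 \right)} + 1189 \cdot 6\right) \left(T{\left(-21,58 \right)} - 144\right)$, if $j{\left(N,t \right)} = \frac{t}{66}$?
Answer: $- \frac{106876140}{11} \approx -9.716 \cdot 10^{6}$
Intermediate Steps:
$j{\left(N,t \right)} = \frac{t}{66}$ ($j{\left(N,t \right)} = t \frac{1}{66} = \frac{t}{66}$)
$\left(j{\left(68,-24 \right)} + 1189 \cdot 6\right) \left(T{\left(-21,58 \right)} - 144\right) = \left(\frac{1}{66} \left(-24\right) + 1189 \cdot 6\right) \left(\left(-21\right) 58 - 144\right) = \left(- \frac{4}{11} + 7134\right) \left(-1218 - 144\right) = \frac{78470}{11} \left(-1362\right) = - \frac{106876140}{11}$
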